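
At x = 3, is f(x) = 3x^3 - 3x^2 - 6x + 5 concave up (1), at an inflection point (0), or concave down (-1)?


Concavity is determined by the sign of f''(x).
f(x) = 3x^3 - 3x^2 - 6x + 5
f'(x) = 9x^2 - 6x - 6
f''(x) = 18x - 6
f''(3) = 18 * 3 - 6
= 54 - 6
= 48
Since f''(3) > 0, the function is concave up (1)

1


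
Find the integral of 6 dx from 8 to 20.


The integral of a constant k over [a, b] equals k * (b - a).
integral from 8 to 20 of 6 dx
= 6 * (20 - 8)
= 6 * 12
= 72

72


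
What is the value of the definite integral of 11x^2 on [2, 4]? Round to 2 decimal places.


Find the antiderivative of 11x^2:
F(x) = 11/3 * x^3
Apply the Fundamental Theorem of Calculus:
F(4) - F(2)
= 11/3 * 4^3 - 11/3 * 2^3
= 11/3 * (64 - 8)
= 11/3 * 56
= 616/3 ≈ 205.33

205.33


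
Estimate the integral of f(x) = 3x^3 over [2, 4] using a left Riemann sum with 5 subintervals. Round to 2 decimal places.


Left Riemann sum uses left endpoints of each subinterval.
Interval: [2, 4], n = 5
dx = (4 - 2) / 5 = 2/5
Left endpoints: [2, 12/5, 14/5, 16/5, 18/5]
f values: [24, 5184/125, 8232/125, 12288/125, 17496/125]
Sum = dx * (sum of f values)
= 2/5 * 1848/5
= 3696/25 = 147.84

147.84


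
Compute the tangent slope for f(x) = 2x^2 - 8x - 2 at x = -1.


The slope of the tangent line equals f'(x) at the point.
f(x) = 2x^2 - 8x - 2
f'(x) = 4x - 8
At x = -1:
f'(-1) = 4 * (-1) - 8
= -4 - 8
= -12

-12


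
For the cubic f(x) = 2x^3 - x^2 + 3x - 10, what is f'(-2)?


Differentiate f(x) = 2x^3 - x^2 + 3x - 10 term by term:
f'(x) = 6x^2 - 2x + 3
Substitute x = -2:
f'(-2) = 6 * (-2)^2 - 2 * (-2) + 3
= 24 + 4 + 3
= 31

31


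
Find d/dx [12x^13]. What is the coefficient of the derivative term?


We apply the power rule: d/dx [ax^n] = a*n * x^(n-1)
d/dx [12x^13]
= 12 * 13 * x^(13-1)
= 156x^12
The coefficient is 156

156


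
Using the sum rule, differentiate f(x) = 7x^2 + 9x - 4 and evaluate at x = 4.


Differentiate term by term using power and sum rules:
f(x) = 7x^2 + 9x - 4
f'(x) = 14x + 9
Substitute x = 4:
f'(4) = 14 * 4 + 9
= 56 + 9
= 65

65


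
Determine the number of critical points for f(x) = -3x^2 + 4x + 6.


Find where f'(x) = 0:
f'(x) = -6x + 4
Set f'(x) = 0:
-6x + 4 = 0
x = -4 / (-6) = 2/3
This is a linear equation in x, so there is exactly one solution.
Number of critical points: 1

1


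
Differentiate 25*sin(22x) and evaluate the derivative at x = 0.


Apply the chain rule to differentiate 25*sin(22x):
d/dx [25*sin(22x)]
= 25 * cos(22x) * d/dx(22x)
= 25 * 22 * cos(22x)
= 550 * cos(22x)
Evaluate at x = 0:
= 550 * cos(0)
= 550 * 1
= 550

550


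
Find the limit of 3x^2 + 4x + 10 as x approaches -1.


Since polynomials are continuous, we use direct substitution.
lim(x->-1) of 3x^2 + 4x + 10
= 3 * (-1)^2 + 4 * (-1) + 10
= 3 - 4 + 10
= 9

9


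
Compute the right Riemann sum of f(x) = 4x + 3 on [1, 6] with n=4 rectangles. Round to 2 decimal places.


Right Riemann sum uses right endpoints of each subinterval.
Interval: [1, 6], n = 4
dx = (6 - 1) / 4 = 5/4
Right endpoints: [9/4, 7/2, 19/4, 6]
f values: [12, 17, 22, 27]
Sum = dx * (sum of f values)
= 5/4 * 78
= 195/2 = 97.50

97.50


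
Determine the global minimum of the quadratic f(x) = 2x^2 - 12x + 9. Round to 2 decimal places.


For a quadratic f(x) = ax^2 + bx + c with a > 0, the minimum is at the vertex.
Vertex x-coordinate: x = -b/(2a)
x = -(-12) / (2 * 2)
x = 12/4 = 3
Substitute back to find the minimum value:
f(3) = 2 * 3^2 - 12 * 3 + 9
= 18 - 36 + 9
= -9 = -9.00

-9.00


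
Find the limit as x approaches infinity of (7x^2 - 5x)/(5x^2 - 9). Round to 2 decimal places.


For limits at infinity with equal-degree polynomials,
we compare leading coefficients.
Numerator leading term: 7x^2
Denominator leading term: 5x^2
Divide both by x^2:
lim = (7 - 5/x) / (5 - 9/x^2)
As x -> infinity, the 1/x and 1/x^2 terms vanish:
= 7/5 = 1.40

1.40


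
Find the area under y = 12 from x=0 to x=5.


The area under a constant function y = 12 is a rectangle.
Width = 5 - 0 = 5
Height = 12
Area = width * height
= 5 * 12
= 60

60


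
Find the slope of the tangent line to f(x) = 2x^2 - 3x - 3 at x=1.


The slope of the tangent line equals f'(x) at the point.
f(x) = 2x^2 - 3x - 3
f'(x) = 4x - 3
At x = 1:
f'(1) = 4 * 1 - 3
= 4 - 3
= 1

1


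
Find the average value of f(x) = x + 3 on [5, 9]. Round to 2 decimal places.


Average value = 1/(b-a) * integral from a to b of f(x) dx
First compute the integral of x + 3:
F(x) = (1/2)x^2 + 3x
F(9) = 1/2 * 81 + 3 * 9 = 135/2
F(5) = 1/2 * 25 + 3 * 5 = 55/2
Integral = 135/2 - 55/2 = 40
Average = 40 / (9 - 5) = 40 / 4
= 10 = 10.00

10.00


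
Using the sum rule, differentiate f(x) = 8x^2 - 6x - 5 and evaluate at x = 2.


Differentiate term by term using power and sum rules:
f(x) = 8x^2 - 6x - 5
f'(x) = 16x - 6
Substitute x = 2:
f'(2) = 16 * 2 - 6
= 32 - 6
= 26

26


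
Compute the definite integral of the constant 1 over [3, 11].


The integral of a constant k over [a, b] equals k * (b - a).
integral from 3 to 11 of 1 dx
= 1 * (11 - 3)
= 1 * 8
= 8

8


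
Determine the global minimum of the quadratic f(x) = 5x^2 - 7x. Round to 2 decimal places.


For a quadratic f(x) = ax^2 + bx + c with a > 0, the minimum is at the vertex.
Vertex x-coordinate: x = -b/(2a)
x = -(-7) / (2 * 5)
x = 7/10
Substitute back to find the minimum value:
f(7/10) = 5 * (7/10)^2 - 7 * (7/10) + 0
= 49/20 - 49/10 + 0
= -49/20 = -2.45

-2.45


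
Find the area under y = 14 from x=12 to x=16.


The area under a constant function y = 14 is a rectangle.
Width = 16 - 12 = 4
Height = 14
Area = width * height
= 4 * 14
= 56

56


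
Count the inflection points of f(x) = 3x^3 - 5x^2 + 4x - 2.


Inflection points occur where f''(x) = 0 and concavity changes.
f(x) = 3x^3 - 5x^2 + 4x - 2
f'(x) = 9x^2 - 10x + 4
f''(x) = 18x - 10
Set f''(x) = 0:
18x - 10 = 0
x = 10 / 18 = 5/9
Since f''(x) is linear (degree 1), it changes sign at this point.
Therefore there is exactly 1 inflection point.

1


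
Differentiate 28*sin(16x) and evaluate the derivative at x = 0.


Apply the chain rule to differentiate 28*sin(16x):
d/dx [28*sin(16x)]
= 28 * cos(16x) * d/dx(16x)
= 28 * 16 * cos(16x)
= 448 * cos(16x)
Evaluate at x = 0:
= 448 * cos(0)
= 448 * 1
= 448

448


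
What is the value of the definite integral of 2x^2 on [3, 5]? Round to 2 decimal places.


Find the antiderivative of 2x^2:
F(x) = 2/3 * x^3
Apply the Fundamental Theorem of Calculus:
F(5) - F(3)
= 2/3 * 5^3 - 2/3 * 3^3
= 2/3 * (125 - 27)
= 2/3 * 98
= 196/3 ≈ 65.33

65.33


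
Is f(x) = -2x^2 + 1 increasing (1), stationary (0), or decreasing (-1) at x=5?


Compute f'(x) to determine behavior:
f'(x) = -4x
f'(5) = -4 * 5 + 0
= -20 + 0
= -20
Since f'(5) < 0, the function is decreasing (-1)

-1


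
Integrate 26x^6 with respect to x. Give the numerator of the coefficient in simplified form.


Apply the power rule for integration:
integral of ax^n dx = a/(n+1) * x^(n+1) + C
integral of 26x^6 dx
= 26/7 * x^7 + C
The coefficient in lowest terms is 26/7, and its numerator is 26

26


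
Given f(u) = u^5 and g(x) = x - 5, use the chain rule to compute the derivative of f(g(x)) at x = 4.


Using the chain rule: (f(g(x)))' = f'(g(x)) * g'(x)
First, find g(4):
g(4) = 1 * 4 - 5 = -1
Next, f'(u) = 5u^4
And g'(x) = 1
So f'(g(4)) * g'(4)
= 5 * (-1)^4 * 1
= 5 * 1 * 1
= 5

5


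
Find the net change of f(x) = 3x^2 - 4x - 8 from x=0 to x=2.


Net change = f(b) - f(a)
f(x) = 3x^2 - 4x - 8
Compute f(2):
f(2) = 3 * 2^2 - 4 * 2 - 8
= 12 - 8 - 8
= -4
Compute f(0):
f(0) = 3 * 0^2 - 4 * 0 - 8
= 0 + 0 - 8
= -8
Net change = -4 - (-8) = 4

4


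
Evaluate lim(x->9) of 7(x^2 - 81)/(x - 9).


Direct substitution gives 0/0, so we factor the numerator.
Factor: 7(x^2 - 81) = 7 * (x - 9)(x + 9)
Cancel the common factor (x - 9):
7(x^2 - 81)/(x - 9) = 7 * (x + 9)
Now substitute x = 9:
= 7 * (9 + 9) = 126

126


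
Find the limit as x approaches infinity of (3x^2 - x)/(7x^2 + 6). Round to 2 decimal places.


For limits at infinity with equal-degree polynomials,
we compare leading coefficients.
Numerator leading term: 3x^2
Denominator leading term: 7x^2
Divide both by x^2:
lim = (3 - 1/x) / (7 + 6/x^2)
As x -> infinity, the 1/x and 1/x^2 terms vanish:
= 3/7 ≈ 0.43

0.43


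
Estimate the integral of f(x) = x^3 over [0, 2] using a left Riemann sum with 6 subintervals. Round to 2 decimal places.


Left Riemann sum uses left endpoints of each subinterval.
Interval: [0, 2], n = 6
dx = (2 - 0) / 6 = 1/3
Left endpoints: [0, 1/3, 2/3, 1, 4/3, 5/3]
f values: [0, 1/27, 8/27, 1, 64/27, 125/27]
Sum = dx * (sum of f values)
= 1/3 * 25/3
= 25/9 ≈ 2.78

2.78


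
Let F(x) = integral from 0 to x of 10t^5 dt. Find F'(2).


By the Fundamental Theorem of Calculus (Part 1):
If F(x) = integral from 0 to x of f(t) dt, then F'(x) = f(x)
Here f(t) = 10t^5
So F'(x) = 10x^5
Evaluate at x = 2:
F'(2) = 10 * 2^5
= 10 * 32
= 320

320


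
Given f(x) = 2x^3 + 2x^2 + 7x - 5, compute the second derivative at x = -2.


First derivative:
f'(x) = 6x^2 + 4x + 7
Second derivative:
f''(x) = 12x + 4
Substitute x = -2:
f''(-2) = 12 * (-2) + 4
= -24 + 4
= -20

-20


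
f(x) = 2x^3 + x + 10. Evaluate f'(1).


Differentiate f(x) = 2x^3 + x + 10 term by term:
f'(x) = 6x^2 + 1
Substitute x = 1:
f'(1) = 6 * 1^2 + 0 * 1 + 1
= 6 + 0 + 1
= 7

7


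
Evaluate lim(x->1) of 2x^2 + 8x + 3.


Since polynomials are continuous, we use direct substitution.
lim(x->1) of 2x^2 + 8x + 3
= 2 * 1^2 + 8 * 1 + 3
= 2 + 8 + 3
= 13

13


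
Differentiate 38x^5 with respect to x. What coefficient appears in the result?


We apply the power rule: d/dx [ax^n] = a*n * x^(n-1)
d/dx [38x^5]
= 38 * 5 * x^(5-1)
= 190x^4
The coefficient is 190

190


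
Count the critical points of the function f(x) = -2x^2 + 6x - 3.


Find where f'(x) = 0:
f'(x) = -4x + 6
Set f'(x) = 0:
-4x + 6 = 0
x = -6 / (-4) = 3/2
This is a linear equation in x, so there is exactly one solution.
Number of critical points: 1

1


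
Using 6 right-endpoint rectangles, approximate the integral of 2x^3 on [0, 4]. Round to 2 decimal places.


Right Riemann sum uses right endpoints of each subinterval.
Interval: [0, 4], n = 6
dx = (4 - 0) / 6 = 2/3
Right endpoints: [2/3, 4/3, 2, 8/3, 10/3, 4]
f values: [16/27, 128/27, 16, 1024/27, 2000/27, 128]
Sum = dx * (sum of f values)
= 2/3 * 784/3
= 1568/9 ≈ 174.22

174.22


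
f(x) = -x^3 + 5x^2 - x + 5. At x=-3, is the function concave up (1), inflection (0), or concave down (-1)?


Concavity is determined by the sign of f''(x).
f(x) = -x^3 + 5x^2 - x + 5
f'(x) = -3x^2 + 10x - 1
f''(x) = -6x + 10
f''(-3) = -6 * (-3) + 10
= 18 + 10
= 28
Since f''(-3) > 0, the function is concave up (1)

1


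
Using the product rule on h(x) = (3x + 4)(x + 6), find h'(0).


Let u(x) = 3x + 4 and v(x) = x + 6
u'(x) = 3
v'(x) = 1
Product rule: h'(x) = u'(x)*v(x) + u(x)*v'(x)
= 3 * (x + 6) + (3x + 4) * 1
At x = 0:
u(0) = 3 * 0 + 4 = 4
v(0) = 1 * 0 + 6 = 6
h'(0) = 3 * 6 + 4 * 1
= 18 + 4
= 22

22


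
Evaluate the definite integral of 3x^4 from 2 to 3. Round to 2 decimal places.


Find the antiderivative of 3x^4:
F(x) = 3/5 * x^5
Apply the Fundamental Theorem of Calculus:
F(3) - F(2)
= 3/5 * 3^5 - 3/5 * 2^5
= 3/5 * (243 - 32)
= 3/5 * 211
= 633/5 = 126.60

126.60


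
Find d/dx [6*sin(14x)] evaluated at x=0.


Apply the chain rule to differentiate 6*sin(14x):
d/dx [6*sin(14x)]
= 6 * cos(14x) * d/dx(14x)
= 6 * 14 * cos(14x)
= 84 * cos(14x)
Evaluate at x = 0:
= 84 * cos(0)
= 84 * 1
= 84

84


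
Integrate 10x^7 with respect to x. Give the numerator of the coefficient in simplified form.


Apply the power rule for integration:
integral of ax^n dx = a/(n+1) * x^(n+1) + C
integral of 10x^7 dx
= 10/8 * x^8 + C
= 5/4 * x^8 + C
The coefficient in lowest terms is 5/4, and its numerator is 5

5


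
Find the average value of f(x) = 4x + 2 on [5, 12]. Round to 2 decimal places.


Average value = 1/(b-a) * integral from a to b of f(x) dx
First compute the integral of 4x + 2:
F(x) = 2x^2 + 2x
F(12) = 2 * 144 + 2 * 12 = 312
F(5) = 2 * 25 + 2 * 5 = 60
Integral = 312 - 60 = 252
Average = 252 / (12 - 5) = 252 / 7
= 36 = 36.00

36.00


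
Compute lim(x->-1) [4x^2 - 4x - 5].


Since polynomials are continuous, we use direct substitution.
lim(x->-1) of 4x^2 - 4x - 5
= 4 * (-1)^2 - 4 * (-1) - 5
= 4 + 4 - 5
= 3

3


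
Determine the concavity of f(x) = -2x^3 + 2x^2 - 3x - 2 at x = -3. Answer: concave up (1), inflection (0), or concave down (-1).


Concavity is determined by the sign of f''(x).
f(x) = -2x^3 + 2x^2 - 3x - 2
f'(x) = -6x^2 + 4x - 3
f''(x) = -12x + 4
f''(-3) = -12 * (-3) + 4
= 36 + 4
= 40
Since f''(-3) > 0, the function is concave up (1)

1


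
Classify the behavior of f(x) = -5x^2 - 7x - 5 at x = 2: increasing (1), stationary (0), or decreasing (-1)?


Compute f'(x) to determine behavior:
f'(x) = -10x - 7
f'(2) = -10 * 2 - 7
= -20 - 7
= -27
Since f'(2) < 0, the function is decreasing (-1)

-1


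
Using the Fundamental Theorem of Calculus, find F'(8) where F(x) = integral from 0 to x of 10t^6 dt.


By the Fundamental Theorem of Calculus (Part 1):
If F(x) = integral from 0 to x of f(t) dt, then F'(x) = f(x)
Here f(t) = 10t^6
So F'(x) = 10x^6
Evaluate at x = 8:
F'(8) = 10 * 8^6
= 10 * 262144
= 2621440

2621440


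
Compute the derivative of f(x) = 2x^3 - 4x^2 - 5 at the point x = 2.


Differentiate f(x) = 2x^3 - 4x^2 - 5 term by term:
f'(x) = 6x^2 - 8x
Substitute x = 2:
f'(2) = 6 * 2^2 - 8 * 2 + 0
= 24 - 16 + 0
= 8

8


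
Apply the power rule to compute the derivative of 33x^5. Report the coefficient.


We apply the power rule: d/dx [ax^n] = a*n * x^(n-1)
d/dx [33x^5]
= 33 * 5 * x^(5-1)
= 165x^4
The coefficient is 165

165


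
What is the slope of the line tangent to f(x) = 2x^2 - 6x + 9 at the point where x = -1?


The slope of the tangent line equals f'(x) at the point.
f(x) = 2x^2 - 6x + 9
f'(x) = 4x - 6
At x = -1:
f'(-1) = 4 * (-1) - 6
= -4 - 6
= -10

-10


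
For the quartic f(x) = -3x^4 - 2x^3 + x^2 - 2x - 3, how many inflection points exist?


Inflection points occur where f''(x) = 0 and concavity changes.
f(x) = -3x^4 - 2x^3 + x^2 - 2x - 3
f'(x) = -12x^3 - 6x^2 + 2x - 2
f''(x) = -36x^2 - 12x + 2
This is a quadratic in x. Use the discriminant to count real roots.
Discriminant = (-12)^2 - 4 * (-36) * 2
= 144 - (-288)
= 432
Since discriminant > 0, f''(x) = 0 has 2 distinct real solutions.
A quadratic with two distinct real roots changes sign at each root, so concavity changes at both.
Number of inflection points: 2

2


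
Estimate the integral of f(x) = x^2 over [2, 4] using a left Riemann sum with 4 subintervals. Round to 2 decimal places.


Left Riemann sum uses left endpoints of each subinterval.
Interval: [2, 4], n = 4
dx = (4 - 2) / 4 = 1/2
Left endpoints: [2, 5/2, 3, 7/2]
f values: [4, 25/4, 9, 49/4]
Sum = dx * (sum of f values)
= 1/2 * 63/2
= 63/4 = 15.75

15.75


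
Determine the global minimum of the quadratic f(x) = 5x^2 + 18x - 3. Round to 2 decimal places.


For a quadratic f(x) = ax^2 + bx + c with a > 0, the minimum is at the vertex.
Vertex x-coordinate: x = -b/(2a)
x = -(18) / (2 * 5)
x = -18/10 = -9/5
Substitute back to find the minimum value:
f(-9/5) = 5 * (-9/5)^2 + 18 * (-9/5) - 3
= 81/5 - 162/5 - 3
= -96/5 = -19.20

-19.20


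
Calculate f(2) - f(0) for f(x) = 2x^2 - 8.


Net change = f(b) - f(a)
f(x) = 2x^2 - 8
Compute f(2):
f(2) = 2 * 2^2 + 0 * 2 - 8
= 8 + 0 - 8
= 0
Compute f(0):
f(0) = 2 * 0^2 + 0 * 0 - 8
= 0 + 0 - 8
= -8
Net change = 0 - (-8) = 8

8


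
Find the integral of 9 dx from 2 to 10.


The integral of a constant k over [a, b] equals k * (b - a).
integral from 2 to 10 of 9 dx
= 9 * (10 - 2)
= 9 * 8
= 72

72


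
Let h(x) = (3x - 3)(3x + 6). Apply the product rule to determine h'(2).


Let u(x) = 3x - 3 and v(x) = 3x + 6
u'(x) = 3
v'(x) = 3
Product rule: h'(x) = u'(x)*v(x) + u(x)*v'(x)
= 3 * (3x + 6) + (3x - 3) * 3
At x = 2:
u(2) = 3 * 2 - 3 = 3
v(2) = 3 * 2 + 6 = 12
h'(2) = 3 * 12 + 3 * 3
= 36 + 9
= 45

45


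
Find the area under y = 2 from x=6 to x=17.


The area under a constant function y = 2 is a rectangle.
Width = 17 - 6 = 11
Height = 2
Area = width * height
= 11 * 2
= 22

22


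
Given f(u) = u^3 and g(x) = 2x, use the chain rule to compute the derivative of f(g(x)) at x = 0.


Using the chain rule: (f(g(x)))' = f'(g(x)) * g'(x)
First, find g(0):
g(0) = 2 * 0 + 0 = 0
Next, f'(u) = 3u^2
And g'(x) = 2
So f'(g(0)) * g'(0)
= 3 * 0^2 * 2
= 3 * 0 * 2
= 0

0


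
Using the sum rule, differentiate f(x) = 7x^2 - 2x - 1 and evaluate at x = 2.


Differentiate term by term using power and sum rules:
f(x) = 7x^2 - 2x - 1
f'(x) = 14x - 2
Substitute x = 2:
f'(2) = 14 * 2 - 2
= 28 - 2
= 26

26


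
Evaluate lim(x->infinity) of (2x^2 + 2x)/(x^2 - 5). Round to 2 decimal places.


For limits at infinity with equal-degree polynomials,
we compare leading coefficients.
Numerator leading term: 2x^2
Denominator leading term: x^2
Divide both by x^2:
lim = (2 + 2/x) / (1 - 5/x^2)
As x -> infinity, the 1/x and 1/x^2 terms vanish:
= 2/1 = 2 = 2.00

2.00


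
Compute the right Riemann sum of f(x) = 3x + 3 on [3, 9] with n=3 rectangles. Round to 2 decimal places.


Right Riemann sum uses right endpoints of each subinterval.
Interval: [3, 9], n = 3
dx = (9 - 3) / 3 = 2
Right endpoints: [5, 7, 9]
f values: [18, 24, 30]
Sum = dx * (sum of f values)
= 2 * 72
= 144 = 144.00

144.00


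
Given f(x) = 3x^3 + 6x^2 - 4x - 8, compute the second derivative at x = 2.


First derivative:
f'(x) = 9x^2 + 12x - 4
Second derivative:
f''(x) = 18x + 12
Substitute x = 2:
f''(2) = 18 * 2 + 12
= 36 + 12
= 48

48


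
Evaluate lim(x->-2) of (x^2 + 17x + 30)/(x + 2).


Direct substitution gives 0/0, so we factor the numerator.
Factor: (x^2 + 17x + 30) = (x + 2)(x + 15)
Cancel the common factor (x + 2):
(x^2 + 17x + 30)/(x + 2) = (x + 15)
Now substitute x = -2:
= (-2) - (-15) = 13

13


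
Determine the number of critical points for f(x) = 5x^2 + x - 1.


Find where f'(x) = 0:
f'(x) = 10x + 1
Set f'(x) = 0:
10x + 1 = 0
x = -1 / 10 = -1/10
This is a linear equation in x, so there is exactly one solution.
Number of critical points: 1

1


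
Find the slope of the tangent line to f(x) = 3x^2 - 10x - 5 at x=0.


The slope of the tangent line equals f'(x) at the point.
f(x) = 3x^2 - 10x - 5
f'(x) = 6x - 10
At x = 0:
f'(0) = 6 * 0 - 10
= 0 - 10
= -10

-10


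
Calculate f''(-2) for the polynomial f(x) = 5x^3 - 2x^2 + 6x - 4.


First derivative:
f'(x) = 15x^2 - 4x + 6
Second derivative:
f''(x) = 30x - 4
Substitute x = -2:
f''(-2) = 30 * (-2) - 4
= -60 - 4
= -64

-64


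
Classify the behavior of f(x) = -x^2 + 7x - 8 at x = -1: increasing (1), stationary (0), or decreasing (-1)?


Compute f'(x) to determine behavior:
f'(x) = -2x + 7
f'(-1) = -2 * (-1) + 7
= 2 + 7
= 9
Since f'(-1) > 0, the function is increasing (1)

1


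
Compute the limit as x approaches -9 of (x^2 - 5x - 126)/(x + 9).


Direct substitution gives 0/0, so we factor the numerator.
Factor: (x^2 - 5x - 126) = (x + 9)(x - 14)
Cancel the common factor (x + 9):
(x^2 - 5x - 126)/(x + 9) = (x - 14)
Now substitute x = -9:
= (-9) - (14) = -23

-23


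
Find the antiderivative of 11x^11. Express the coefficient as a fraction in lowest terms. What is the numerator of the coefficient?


Apply the power rule for integration:
integral of ax^n dx = a/(n+1) * x^(n+1) + C
integral of 11x^11 dx
= 11/12 * x^12 + C
The coefficient in lowest terms is 11/12, and its numerator is 11

11


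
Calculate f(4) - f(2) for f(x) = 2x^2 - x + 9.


Net change = f(b) - f(a)
f(x) = 2x^2 - x + 9
Compute f(4):
f(4) = 2 * 4^2 - 1 * 4 + 9
= 32 - 4 + 9
= 37
Compute f(2):
f(2) = 2 * 2^2 - 1 * 2 + 9
= 8 - 2 + 9
= 15
Net change = 37 - 15 = 22

22


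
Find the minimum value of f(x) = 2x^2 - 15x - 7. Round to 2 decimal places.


For a quadratic f(x) = ax^2 + bx + c with a > 0, the minimum is at the vertex.
Vertex x-coordinate: x = -b/(2a)
x = -(-15) / (2 * 2)
x = 15/4
Substitute back to find the minimum value:
f(15/4) = 2 * (15/4)^2 - 15 * (15/4) - 7
= 225/8 - 225/4 - 7
= -281/8 ≈ -35.13

-35.13


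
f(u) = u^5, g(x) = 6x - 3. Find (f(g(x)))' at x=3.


Using the chain rule: (f(g(x)))' = f'(g(x)) * g'(x)
First, find g(3):
g(3) = 6 * 3 - 3 = 15
Next, f'(u) = 5u^4
And g'(x) = 6
So f'(g(3)) * g'(3)
= 5 * 15^4 * 6
= 5 * 50625 * 6
= 1518750

1518750


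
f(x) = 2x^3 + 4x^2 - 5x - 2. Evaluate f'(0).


Differentiate f(x) = 2x^3 + 4x^2 - 5x - 2 term by term:
f'(x) = 6x^2 + 8x - 5
Substitute x = 0:
f'(0) = 6 * 0^2 + 8 * 0 - 5
= 0 + 0 - 5
= -5

-5


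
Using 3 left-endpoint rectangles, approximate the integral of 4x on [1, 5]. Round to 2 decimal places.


Left Riemann sum uses left endpoints of each subinterval.
Interval: [1, 5], n = 3
dx = (5 - 1) / 3 = 4/3
Left endpoints: [1, 7/3, 11/3]
f values: [4, 28/3, 44/3]
Sum = dx * (sum of f values)
= 4/3 * 28
= 112/3 ≈ 37.33

37.33


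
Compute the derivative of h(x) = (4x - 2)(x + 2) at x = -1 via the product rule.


Let u(x) = 4x - 2 and v(x) = x + 2
u'(x) = 4
v'(x) = 1
Product rule: h'(x) = u'(x)*v(x) + u(x)*v'(x)
= 4 * (x + 2) + (4x - 2) * 1
At x = -1:
u(-1) = 4 * (-1) - 2 = -6
v(-1) = 1 * (-1) + 2 = 1
h'(-1) = 4 * 1 + (-6) * 1
= 4 - 6
= -2

-2


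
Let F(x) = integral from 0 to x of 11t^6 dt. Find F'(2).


By the Fundamental Theorem of Calculus (Part 1):
If F(x) = integral from 0 to x of f(t) dt, then F'(x) = f(x)
Here f(t) = 11t^6
So F'(x) = 11x^6
Evaluate at x = 2:
F'(2) = 11 * 2^6
= 11 * 64
= 704

704


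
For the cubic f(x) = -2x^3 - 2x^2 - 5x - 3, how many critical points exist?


Find where f'(x) = 0:
f(x) = -2x^3 - 2x^2 - 5x - 3
f'(x) = -6x^2 - 4x - 5
This is a quadratic in x. Use the discriminant to count real roots.
Discriminant = (-4)^2 - 4 * (-6) * (-5)
= 16 - 120
= -104
Since discriminant < 0, f'(x) = 0 has no real solutions.
Number of critical points: 0

0


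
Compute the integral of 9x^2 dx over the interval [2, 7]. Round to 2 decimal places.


Find the antiderivative of 9x^2:
F(x) = 9/3 * x^3
Apply the Fundamental Theorem of Calculus:
F(7) - F(2)
= 9/3 * 7^3 - 9/3 * 2^3
= 9/3 * (343 - 8)
= 9/3 * 335
= 1005 = 1005.00

1005.00


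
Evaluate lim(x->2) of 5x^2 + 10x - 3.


Since polynomials are continuous, we use direct substitution.
lim(x->2) of 5x^2 + 10x - 3
= 5 * 2^2 + 10 * 2 - 3
= 20 + 20 - 3
= 37

37


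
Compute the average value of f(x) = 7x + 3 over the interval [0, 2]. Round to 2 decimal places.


Average value = 1/(b-a) * integral from a to b of f(x) dx
First compute the integral of 7x + 3:
F(x) = (7/2)x^2 + 3x
F(2) = 7/2 * 4 + 3 * 2 = 20
F(0) = 7/2 * 0 + 3 * 0 = 0
Integral = 20 - 0 = 20
Average = 20 / (2 - 0) = 20 / 2
= 10 = 10.00

10.00


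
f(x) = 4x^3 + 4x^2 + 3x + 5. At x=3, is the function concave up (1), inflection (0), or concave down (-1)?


Concavity is determined by the sign of f''(x).
f(x) = 4x^3 + 4x^2 + 3x + 5
f'(x) = 12x^2 + 8x + 3
f''(x) = 24x + 8
f''(3) = 24 * 3 + 8
= 72 + 8
= 80
Since f''(3) > 0, the function is concave up (1)

1


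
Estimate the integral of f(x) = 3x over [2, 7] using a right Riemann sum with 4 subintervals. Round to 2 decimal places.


Right Riemann sum uses right endpoints of each subinterval.
Interval: [2, 7], n = 4
dx = (7 - 2) / 4 = 5/4
Right endpoints: [13/4, 9/2, 23/4, 7]
f values: [39/4, 27/2, 69/4, 21]
Sum = dx * (sum of f values)
= 5/4 * 123/2
= 615/8 ≈ 76.88

76.88


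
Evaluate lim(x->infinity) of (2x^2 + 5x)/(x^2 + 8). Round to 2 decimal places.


For limits at infinity with equal-degree polynomials,
we compare leading coefficients.
Numerator leading term: 2x^2
Denominator leading term: x^2
Divide both by x^2:
lim = (2 + 5/x) / (1 + 8/x^2)
As x -> infinity, the 1/x and 1/x^2 terms vanish:
= 2/1 = 2 = 2.00

2.00


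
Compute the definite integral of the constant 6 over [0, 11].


The integral of a constant k over [a, b] equals k * (b - a).
integral from 0 to 11 of 6 dx
= 6 * (11 - 0)
= 6 * 11
= 66

66


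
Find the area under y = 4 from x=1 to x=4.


The area under a constant function y = 4 is a rectangle.
Width = 4 - 1 = 3
Height = 4
Area = width * height
= 3 * 4
= 12

12


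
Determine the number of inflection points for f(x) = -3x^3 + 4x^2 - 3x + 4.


Inflection points occur where f''(x) = 0 and concavity changes.
f(x) = -3x^3 + 4x^2 - 3x + 4
f'(x) = -9x^2 + 8x - 3
f''(x) = -18x + 8
Set f''(x) = 0:
-18x + 8 = 0
x = -8 / (-18) = 4/9
Since f''(x) is linear (degree 1), it changes sign at this point.
Therefore there is exactly 1 inflection point.

1


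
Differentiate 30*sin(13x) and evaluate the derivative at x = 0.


Apply the chain rule to differentiate 30*sin(13x):
d/dx [30*sin(13x)]
= 30 * cos(13x) * d/dx(13x)
= 30 * 13 * cos(13x)
= 390 * cos(13x)
Evaluate at x = 0:
= 390 * cos(0)
= 390 * 1
= 390

390


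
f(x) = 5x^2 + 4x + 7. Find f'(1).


Differentiate term by term using power and sum rules:
f(x) = 5x^2 + 4x + 7
f'(x) = 10x + 4
Substitute x = 1:
f'(1) = 10 * 1 + 4
= 10 + 4
= 14

14


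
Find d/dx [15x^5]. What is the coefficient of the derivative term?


We apply the power rule: d/dx [ax^n] = a*n * x^(n-1)
d/dx [15x^5]
= 15 * 5 * x^(5-1)
= 75x^4
The coefficient is 75

75


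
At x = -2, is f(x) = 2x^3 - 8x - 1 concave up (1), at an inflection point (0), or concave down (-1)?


Concavity is determined by the sign of f''(x).
f(x) = 2x^3 - 8x - 1
f'(x) = 6x^2 - 8
f''(x) = 12x
f''(-2) = 12 * (-2) + 0
= -24 + 0
= -24
Since f''(-2) < 0, the function is concave down (-1)

-1


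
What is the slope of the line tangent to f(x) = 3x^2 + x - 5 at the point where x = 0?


The slope of the tangent line equals f'(x) at the point.
f(x) = 3x^2 + x - 5
f'(x) = 6x + 1
At x = 0:
f'(0) = 6 * 0 + 1
= 0 + 1
= 1

1


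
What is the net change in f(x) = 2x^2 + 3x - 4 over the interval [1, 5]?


Net change = f(b) - f(a)
f(x) = 2x^2 + 3x - 4
Compute f(5):
f(5) = 2 * 5^2 + 3 * 5 - 4
= 50 + 15 - 4
= 61
Compute f(1):
f(1) = 2 * 1^2 + 3 * 1 - 4
= 2 + 3 - 4
= 1
Net change = 61 - 1 = 60

60


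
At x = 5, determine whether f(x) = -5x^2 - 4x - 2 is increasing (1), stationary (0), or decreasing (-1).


Compute f'(x) to determine behavior:
f'(x) = -10x - 4
f'(5) = -10 * 5 - 4
= -50 - 4
= -54
Since f'(5) < 0, the function is decreasing (-1)

-1


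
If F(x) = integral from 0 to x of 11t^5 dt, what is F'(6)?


By the Fundamental Theorem of Calculus (Part 1):
If F(x) = integral from 0 to x of f(t) dt, then F'(x) = f(x)
Here f(t) = 11t^5
So F'(x) = 11x^5
Evaluate at x = 6:
F'(6) = 11 * 6^5
= 11 * 7776
= 85536

85536


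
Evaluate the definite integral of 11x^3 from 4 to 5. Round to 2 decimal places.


Find the antiderivative of 11x^3:
F(x) = 11/4 * x^4
Apply the Fundamental Theorem of Calculus:
F(5) - F(4)
= 11/4 * 5^4 - 11/4 * 4^4
= 11/4 * (625 - 256)
= 11/4 * 369
= 4059/4 = 1014.75

1014.75


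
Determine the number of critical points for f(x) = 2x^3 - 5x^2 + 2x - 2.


Find where f'(x) = 0:
f(x) = 2x^3 - 5x^2 + 2x - 2
f'(x) = 6x^2 - 10x + 2
This is a quadratic in x. Use the discriminant to count real roots.
Discriminant = (-10)^2 - 4 * 6 * 2
= 100 - 48
= 52
Since discriminant > 0, f'(x) = 0 has 2 real solutions.
Number of critical points: 2

2


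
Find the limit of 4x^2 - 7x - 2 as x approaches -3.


Since polynomials are continuous, we use direct substitution.
lim(x->-3) of 4x^2 - 7x - 2
= 4 * (-3)^2 - 7 * (-3) - 2
= 36 + 21 - 2
= 55

55


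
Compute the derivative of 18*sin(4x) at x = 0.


Apply the chain rule to differentiate 18*sin(4x):
d/dx [18*sin(4x)]
= 18 * cos(4x) * d/dx(4x)
= 18 * 4 * cos(4x)
= 72 * cos(4x)
Evaluate at x = 0:
= 72 * cos(0)
= 72 * 1
= 72

72


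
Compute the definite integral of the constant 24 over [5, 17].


The integral of a constant k over [a, b] equals k * (b - a).
integral from 5 to 17 of 24 dx
= 24 * (17 - 5)
= 24 * 12
= 288

288


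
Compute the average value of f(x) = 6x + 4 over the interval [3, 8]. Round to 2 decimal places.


Average value = 1/(b-a) * integral from a to b of f(x) dx
First compute the integral of 6x + 4:
F(x) = 3x^2 + 4x
F(8) = 3 * 64 + 4 * 8 = 224
F(3) = 3 * 9 + 4 * 3 = 39
Integral = 224 - 39 = 185
Average = 185 / (8 - 3) = 185 / 5
= 37 = 37.00

37.00


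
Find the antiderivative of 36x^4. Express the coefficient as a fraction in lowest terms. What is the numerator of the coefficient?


Apply the power rule for integration:
integral of ax^n dx = a/(n+1) * x^(n+1) + C
integral of 36x^4 dx
= 36/5 * x^5 + C
The coefficient in lowest terms is 36/5, and its numerator is 36

36


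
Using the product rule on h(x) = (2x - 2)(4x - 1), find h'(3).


Let u(x) = 2x - 2 and v(x) = 4x - 1
u'(x) = 2
v'(x) = 4
Product rule: h'(x) = u'(x)*v(x) + u(x)*v'(x)
= 2 * (4x - 1) + (2x - 2) * 4
At x = 3:
u(3) = 2 * 3 - 2 = 4
v(3) = 4 * 3 - 1 = 11
h'(3) = 2 * 11 + 4 * 4
= 22 + 16
= 38

38


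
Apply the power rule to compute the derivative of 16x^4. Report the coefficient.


We apply the power rule: d/dx [ax^n] = a*n * x^(n-1)
d/dx [16x^4]
= 16 * 4 * x^(4-1)
= 64x^3
The coefficient is 64

64


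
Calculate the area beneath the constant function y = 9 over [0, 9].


The area under a constant function y = 9 is a rectangle.
Width = 9 - 0 = 9
Height = 9
Area = width * height
= 9 * 9
= 81

81


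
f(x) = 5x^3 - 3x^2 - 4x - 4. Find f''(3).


First derivative:
f'(x) = 15x^2 - 6x - 4
Second derivative:
f''(x) = 30x - 6
Substitute x = 3:
f''(3) = 30 * 3 - 6
= 90 - 6
= 84

84


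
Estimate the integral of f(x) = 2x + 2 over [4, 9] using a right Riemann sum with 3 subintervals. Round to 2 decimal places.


Right Riemann sum uses right endpoints of each subinterval.
Interval: [4, 9], n = 3
dx = (9 - 4) / 3 = 5/3
Right endpoints: [17/3, 22/3, 9]
f values: [40/3, 50/3, 20]
Sum = dx * (sum of f values)
= 5/3 * 50
= 250/3 ≈ 83.33

83.33


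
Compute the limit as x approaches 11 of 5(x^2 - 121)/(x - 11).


Direct substitution gives 0/0, so we factor the numerator.
Factor: 5(x^2 - 121) = 5 * (x - 11)(x + 11)
Cancel the common factor (x - 11):
5(x^2 - 121)/(x - 11) = 5 * (x + 11)
Now substitute x = 11:
= 5 * (11 + 11) = 110

110


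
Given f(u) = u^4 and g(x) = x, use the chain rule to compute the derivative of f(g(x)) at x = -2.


Using the chain rule: (f(g(x)))' = f'(g(x)) * g'(x)
First, find g(-2):
g(-2) = 1 * (-2) + 0 = -2
Next, f'(u) = 4u^3
And g'(x) = 1
So f'(g(-2)) * g'(-2)
= 4 * (-2)^3 * 1
= 4 * (-8) * 1
= -32

-32


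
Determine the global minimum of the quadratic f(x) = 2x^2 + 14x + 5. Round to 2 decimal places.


For a quadratic f(x) = ax^2 + bx + c with a > 0, the minimum is at the vertex.
Vertex x-coordinate: x = -b/(2a)
x = -(14) / (2 * 2)
x = -14/4 = -7/2
Substitute back to find the minimum value:
f(-7/2) = 2 * (-7/2)^2 + 14 * (-7/2) + 5
= 49/2 - 49 + 5
= -39/2 = -19.50

-19.50


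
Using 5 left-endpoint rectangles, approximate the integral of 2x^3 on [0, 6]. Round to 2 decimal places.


Left Riemann sum uses left endpoints of each subinterval.
Interval: [0, 6], n = 5
dx = (6 - 0) / 5 = 6/5
Left endpoints: [0, 6/5, 12/5, 18/5, 24/5]
f values: [0, 432/125, 3456/125, 11664/125, 27648/125]
Sum = dx * (sum of f values)
= 6/5 * 1728/5
= 10368/25 = 414.72

414.72


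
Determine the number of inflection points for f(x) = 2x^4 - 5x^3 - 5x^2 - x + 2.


Inflection points occur where f''(x) = 0 and concavity changes.
f(x) = 2x^4 - 5x^3 - 5x^2 - x + 2
f'(x) = 8x^3 - 15x^2 - 10x - 1
f''(x) = 24x^2 - 30x - 10
This is a quadratic in x. Use the discriminant to count real roots.
Discriminant = (-30)^2 - 4 * 24 * (-10)
= 900 - (-960)
= 1860
Since discriminant > 0, f''(x) = 0 has 2 distinct real solutions.
A quadratic with two distinct real roots changes sign at each root, so concavity changes at both.
Number of inflection points: 2

2


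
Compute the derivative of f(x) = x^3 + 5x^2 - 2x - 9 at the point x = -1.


Differentiate f(x) = x^3 + 5x^2 - 2x - 9 term by term:
f'(x) = 3x^2 + 10x - 2
Substitute x = -1:
f'(-1) = 3 * (-1)^2 + 10 * (-1) - 2
= 3 - 10 - 2
= -9

-9


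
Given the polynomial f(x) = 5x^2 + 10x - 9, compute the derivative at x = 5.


Differentiate term by term using power and sum rules:
f(x) = 5x^2 + 10x - 9
f'(x) = 10x + 10
Substitute x = 5:
f'(5) = 10 * 5 + 10
= 50 + 10
= 60

60


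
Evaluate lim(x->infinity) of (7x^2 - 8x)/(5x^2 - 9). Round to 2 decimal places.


For limits at infinity with equal-degree polynomials,
we compare leading coefficients.
Numerator leading term: 7x^2
Denominator leading term: 5x^2
Divide both by x^2:
lim = (7 - 8/x) / (5 - 9/x^2)
As x -> infinity, the 1/x and 1/x^2 terms vanish:
= 7/5 = 1.40

1.40


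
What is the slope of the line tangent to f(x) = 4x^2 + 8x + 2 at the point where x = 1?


The slope of the tangent line equals f'(x) at the point.
f(x) = 4x^2 + 8x + 2
f'(x) = 8x + 8
At x = 1:
f'(1) = 8 * 1 + 8
= 8 + 8
= 16

16


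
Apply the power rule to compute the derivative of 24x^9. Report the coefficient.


We apply the power rule: d/dx [ax^n] = a*n * x^(n-1)
d/dx [24x^9]
= 24 * 9 * x^(9-1)
= 216x^8
The coefficient is 216

216


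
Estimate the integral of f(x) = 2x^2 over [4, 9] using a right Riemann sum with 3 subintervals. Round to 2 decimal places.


Right Riemann sum uses right endpoints of each subinterval.
Interval: [4, 9], n = 3
dx = (9 - 4) / 3 = 5/3
Right endpoints: [17/3, 22/3, 9]
f values: [578/9, 968/9, 162]
Sum = dx * (sum of f values)
= 5/3 * 3004/9
= 15020/27 ≈ 556.30

556.30


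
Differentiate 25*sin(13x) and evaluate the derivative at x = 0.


Apply the chain rule to differentiate 25*sin(13x):
d/dx [25*sin(13x)]
= 25 * cos(13x) * d/dx(13x)
= 25 * 13 * cos(13x)
= 325 * cos(13x)
Evaluate at x = 0:
= 325 * cos(0)
= 325 * 1
= 325

325


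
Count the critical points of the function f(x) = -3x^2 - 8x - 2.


Find where f'(x) = 0:
f'(x) = -6x - 8
Set f'(x) = 0:
-6x - 8 = 0
x = 8 / (-6) = -4/3
This is a linear equation in x, so there is exactly one solution.
Number of critical points: 1

1


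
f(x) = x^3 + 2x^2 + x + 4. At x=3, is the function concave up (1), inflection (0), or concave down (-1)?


Concavity is determined by the sign of f''(x).
f(x) = x^3 + 2x^2 + x + 4
f'(x) = 3x^2 + 4x + 1
f''(x) = 6x + 4
f''(3) = 6 * 3 + 4
= 18 + 4
= 22
Since f''(3) > 0, the function is concave up (1)

1


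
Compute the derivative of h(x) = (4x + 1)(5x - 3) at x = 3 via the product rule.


Let u(x) = 4x + 1 and v(x) = 5x - 3
u'(x) = 4
v'(x) = 5
Product rule: h'(x) = u'(x)*v(x) + u(x)*v'(x)
= 4 * (5x - 3) + (4x + 1) * 5
At x = 3:
u(3) = 4 * 3 + 1 = 13
v(3) = 5 * 3 - 3 = 12
h'(3) = 4 * 12 + 13 * 5
= 48 + 65
= 113

113


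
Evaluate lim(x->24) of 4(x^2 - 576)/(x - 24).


Direct substitution gives 0/0, so we factor the numerator.
Factor: 4(x^2 - 576) = 4 * (x - 24)(x + 24)
Cancel the common factor (x - 24):
4(x^2 - 576)/(x - 24) = 4 * (x + 24)
Now substitute x = 24:
= 4 * (24 + 24) = 192

192


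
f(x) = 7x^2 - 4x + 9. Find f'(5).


Differentiate term by term using power and sum rules:
f(x) = 7x^2 - 4x + 9
f'(x) = 14x - 4
Substitute x = 5:
f'(5) = 14 * 5 - 4
= 70 - 4
= 66

66


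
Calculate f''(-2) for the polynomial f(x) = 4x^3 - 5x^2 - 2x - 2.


First derivative:
f'(x) = 12x^2 - 10x - 2
Second derivative:
f''(x) = 24x - 10
Substitute x = -2:
f''(-2) = 24 * (-2) - 10
= -48 - 10
= -58

-58


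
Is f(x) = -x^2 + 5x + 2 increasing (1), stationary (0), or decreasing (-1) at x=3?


Compute f'(x) to determine behavior:
f'(x) = -2x + 5
f'(3) = -2 * 3 + 5
= -6 + 5
= -1
Since f'(3) < 0, the function is decreasing (-1)

-1


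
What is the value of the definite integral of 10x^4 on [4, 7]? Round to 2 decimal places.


Find the antiderivative of 10x^4:
F(x) = 10/5 * x^5
Apply the Fundamental Theorem of Calculus:
F(7) - F(4)
= 10/5 * 7^5 - 10/5 * 4^5
= 10/5 * (16807 - 1024)
= 10/5 * 15783
= 31566 = 31566.00

31566.00


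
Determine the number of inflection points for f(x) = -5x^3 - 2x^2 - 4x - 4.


Inflection points occur where f''(x) = 0 and concavity changes.
f(x) = -5x^3 - 2x^2 - 4x - 4
f'(x) = -15x^2 - 4x - 4
f''(x) = -30x - 4
Set f''(x) = 0:
-30x - 4 = 0
x = 4 / (-30) = -2/15
Since f''(x) is linear (degree 1), it changes sign at this point.
Therefore there is exactly 1 inflection point.

1


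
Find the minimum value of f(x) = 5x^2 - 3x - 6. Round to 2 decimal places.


For a quadratic f(x) = ax^2 + bx + c with a > 0, the minimum is at the vertex.
Vertex x-coordinate: x = -b/(2a)
x = -(-3) / (2 * 5)
x = 3/10
Substitute back to find the minimum value:
f(3/10) = 5 * (3/10)^2 - 3 * (3/10) - 6
= 9/20 - 9/10 - 6
= -129/20 = -6.45

-6.45


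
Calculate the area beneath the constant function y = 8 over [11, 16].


The area under a constant function y = 8 is a rectangle.
Width = 16 - 11 = 5
Height = 8
Area = width * height
= 5 * 8
= 40

40


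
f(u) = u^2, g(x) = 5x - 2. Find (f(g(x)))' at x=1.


Using the chain rule: (f(g(x)))' = f'(g(x)) * g'(x)
First, find g(1):
g(1) = 5 * 1 - 2 = 3
Next, f'(u) = 2u
And g'(x) = 5
So f'(g(1)) * g'(1)
= 2 * 3 * 5
= 30

30


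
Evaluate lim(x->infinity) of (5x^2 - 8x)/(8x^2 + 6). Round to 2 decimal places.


For limits at infinity with equal-degree polynomials,
we compare leading coefficients.
Numerator leading term: 5x^2
Denominator leading term: 8x^2
Divide both by x^2:
lim = (5 - 8/x) / (8 + 6/x^2)
As x -> infinity, the 1/x and 1/x^2 terms vanish:
= 5/8 ≈ 0.63

0.63


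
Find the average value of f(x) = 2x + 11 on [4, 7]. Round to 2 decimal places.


Average value = 1/(b-a) * integral from a to b of f(x) dx
First compute the integral of 2x + 11:
F(x) = x^2 + 11x
F(7) = 1 * 49 + 11 * 7 = 126
F(4) = 1 * 16 + 11 * 4 = 60
Integral = 126 - 60 = 66
Average = 66 / (7 - 4) = 66 / 3
= 22 = 22.00

22.00


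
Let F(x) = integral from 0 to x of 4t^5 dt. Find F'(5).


By the Fundamental Theorem of Calculus (Part 1):
If F(x) = integral from 0 to x of f(t) dt, then F'(x) = f(x)
Here f(t) = 4t^5
So F'(x) = 4x^5
Evaluate at x = 5:
F'(5) = 4 * 5^5
= 4 * 3125
= 12500

12500


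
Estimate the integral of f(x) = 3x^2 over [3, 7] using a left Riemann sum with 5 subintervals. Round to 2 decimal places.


Left Riemann sum uses left endpoints of each subinterval.
Interval: [3, 7], n = 5
dx = (7 - 3) / 5 = 4/5
Left endpoints: [3, 19/5, 23/5, 27/5, 31/5]
f values: [27, 1083/25, 1587/25, 2187/25, 2883/25]
Sum = dx * (sum of f values)
= 4/5 * 1683/5
= 6732/25 = 269.28

269.28


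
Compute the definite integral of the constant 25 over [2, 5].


The integral of a constant k over [a, b] equals k * (b - a).
integral from 2 to 5 of 25 dx
= 25 * (5 - 2)
= 25 * 3
= 75

75


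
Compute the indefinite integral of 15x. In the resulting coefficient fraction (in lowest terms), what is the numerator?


Apply the power rule for integration:
integral of ax^n dx = a/(n+1) * x^(n+1) + C
integral of 15x dx
= 15/2 * x^2 + C
The coefficient in lowest terms is 15/2, and its numerator is 15

15


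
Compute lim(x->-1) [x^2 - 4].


Since polynomials are continuous, we use direct substitution.
lim(x->-1) of x^2 - 4
= 1 * (-1)^2 + 0 * (-1) - 4
= 1 + 0 - 4
= -3

-3


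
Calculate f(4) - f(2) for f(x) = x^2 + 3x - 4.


Net change = f(b) - f(a)
f(x) = x^2 + 3x - 4
Compute f(4):
f(4) = 1 * 4^2 + 3 * 4 - 4
= 16 + 12 - 4
= 24
Compute f(2):
f(2) = 1 * 2^2 + 3 * 2 - 4
= 4 + 6 - 4
= 6
Net change = 24 - 6 = 18

18


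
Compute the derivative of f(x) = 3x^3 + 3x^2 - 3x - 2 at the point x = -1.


Differentiate f(x) = 3x^3 + 3x^2 - 3x - 2 term by term:
f'(x) = 9x^2 + 6x - 3
Substitute x = -1:
f'(-1) = 9 * (-1)^2 + 6 * (-1) - 3
= 9 - 6 - 3
= 0

0


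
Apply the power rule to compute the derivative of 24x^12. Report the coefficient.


We apply the power rule: d/dx [ax^n] = a*n * x^(n-1)
d/dx [24x^12]
= 24 * 12 * x^(12-1)
= 288x^11
The coefficient is 288

288
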